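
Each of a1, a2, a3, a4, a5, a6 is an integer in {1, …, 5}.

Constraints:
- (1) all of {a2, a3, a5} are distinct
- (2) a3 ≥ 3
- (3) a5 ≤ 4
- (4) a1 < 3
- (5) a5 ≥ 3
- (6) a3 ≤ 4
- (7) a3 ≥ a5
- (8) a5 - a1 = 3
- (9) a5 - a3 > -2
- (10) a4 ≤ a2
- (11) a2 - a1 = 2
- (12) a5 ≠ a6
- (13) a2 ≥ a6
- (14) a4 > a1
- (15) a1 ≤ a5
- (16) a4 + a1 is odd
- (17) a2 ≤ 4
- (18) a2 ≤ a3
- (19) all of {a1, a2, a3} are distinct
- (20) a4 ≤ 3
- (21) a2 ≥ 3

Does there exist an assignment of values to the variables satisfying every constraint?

Constraints 2, 3, 5, 6, 17, and 21 confine each of a2, a3, a5 to the 2 values {3, 4}.
Constraint 1 requires all 3 of them to be distinct, but only 2 values are available — impossible by the pigeonhole principle.

Unsatisfiable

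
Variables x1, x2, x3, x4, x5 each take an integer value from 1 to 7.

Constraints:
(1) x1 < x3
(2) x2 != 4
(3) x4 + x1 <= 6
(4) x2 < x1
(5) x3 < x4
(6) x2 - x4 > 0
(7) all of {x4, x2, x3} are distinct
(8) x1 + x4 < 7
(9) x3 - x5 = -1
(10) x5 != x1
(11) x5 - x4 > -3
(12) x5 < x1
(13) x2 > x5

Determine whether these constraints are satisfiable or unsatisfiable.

Unsatisfiable

Constraints 1, 4, 5, and 6 give x4 < x2, x2 < x1, x1 < x3, x3 < x4. Chaining: x4 < x2 < x1 < x3 < x4, which forces x4 < x4 — impossible.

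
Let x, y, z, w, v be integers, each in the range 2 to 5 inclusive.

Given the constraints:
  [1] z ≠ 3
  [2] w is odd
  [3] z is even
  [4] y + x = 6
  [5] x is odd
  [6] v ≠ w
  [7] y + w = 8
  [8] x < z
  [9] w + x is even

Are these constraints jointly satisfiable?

Take x = 3, y = 3, z = 4, w = 5, v = 4. Then constraint 4: y + x = 6; constraint 7: y + w = 8, and every other listed constraint is also met.

Satisfiable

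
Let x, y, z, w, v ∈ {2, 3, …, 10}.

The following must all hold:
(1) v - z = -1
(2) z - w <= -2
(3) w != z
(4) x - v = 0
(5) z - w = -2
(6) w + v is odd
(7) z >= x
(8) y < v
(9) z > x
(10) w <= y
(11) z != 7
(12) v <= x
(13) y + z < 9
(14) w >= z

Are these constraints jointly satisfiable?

Unsatisfiable

Constraints 8, 9, 10, 12, and 14 give v ≤ x, x < z, z ≤ w, w ≤ y, y < v. Chaining: v ≤ x < z ≤ w ≤ y < v, which forces v < v — impossible.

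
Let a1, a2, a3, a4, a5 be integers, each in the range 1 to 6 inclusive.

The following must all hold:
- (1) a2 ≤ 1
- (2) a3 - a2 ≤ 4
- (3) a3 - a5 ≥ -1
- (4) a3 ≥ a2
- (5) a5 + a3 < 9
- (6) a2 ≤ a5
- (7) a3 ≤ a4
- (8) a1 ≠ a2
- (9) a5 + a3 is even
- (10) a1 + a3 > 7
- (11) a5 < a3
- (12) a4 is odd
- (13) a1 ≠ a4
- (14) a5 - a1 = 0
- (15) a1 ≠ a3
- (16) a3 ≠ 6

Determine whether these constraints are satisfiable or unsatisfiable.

Satisfiable

The assignment a1 = 3, a2 = 1, a3 = 5, a4 = 5, a5 = 3 works:
  constraint 2 holds since a3 - a2 = 4.
  constraint 3 holds since a3 - a5 = 2.
  constraint 5 holds since a5 + a3 = 8.
The rest check out directly.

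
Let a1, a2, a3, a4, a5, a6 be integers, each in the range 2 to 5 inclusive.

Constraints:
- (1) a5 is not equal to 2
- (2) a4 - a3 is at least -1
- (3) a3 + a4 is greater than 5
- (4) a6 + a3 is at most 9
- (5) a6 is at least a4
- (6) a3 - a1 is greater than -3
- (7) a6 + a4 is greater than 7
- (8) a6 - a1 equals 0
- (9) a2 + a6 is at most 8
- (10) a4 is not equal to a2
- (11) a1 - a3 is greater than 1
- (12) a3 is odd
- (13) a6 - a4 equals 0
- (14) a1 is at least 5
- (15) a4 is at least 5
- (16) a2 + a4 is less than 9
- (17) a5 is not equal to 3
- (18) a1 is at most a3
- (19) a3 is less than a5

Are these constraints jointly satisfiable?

From constraints 5 and 15: a6 ≥ a4 ≥ 5. From constraints 14 and 18: a3 ≥ a1 ≥ 5. Hence a6 + a3 ≥ 10. But constraint 4 requires a6 + a3 ≤ 9, and 9 < 10. Contradiction.

Unsatisfiable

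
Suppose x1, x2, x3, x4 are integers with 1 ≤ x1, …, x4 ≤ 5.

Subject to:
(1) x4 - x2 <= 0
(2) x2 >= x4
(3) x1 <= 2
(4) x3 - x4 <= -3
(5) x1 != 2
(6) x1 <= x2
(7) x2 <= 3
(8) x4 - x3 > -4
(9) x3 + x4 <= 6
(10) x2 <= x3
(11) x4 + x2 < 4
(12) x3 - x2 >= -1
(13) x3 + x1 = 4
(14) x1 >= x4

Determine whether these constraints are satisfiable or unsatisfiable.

Constraints 1, 4, and 12 give x2 − x4 ≥ 0, x4 − x3 ≥ 3, x3 − x2 ≥ -1.
Adding all 3 inequalities: the left sides telescope to 0, and the right sides sum to 0 + 3 + (-1) = 2. So 0 ≥ 2, which is false.

Unsatisfiable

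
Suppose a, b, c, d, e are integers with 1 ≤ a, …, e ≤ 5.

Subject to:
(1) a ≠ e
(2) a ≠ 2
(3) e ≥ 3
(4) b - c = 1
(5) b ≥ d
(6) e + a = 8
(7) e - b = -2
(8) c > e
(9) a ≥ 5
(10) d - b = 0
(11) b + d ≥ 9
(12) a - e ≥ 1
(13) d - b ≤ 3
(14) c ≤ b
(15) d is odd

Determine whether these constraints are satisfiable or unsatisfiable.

The assignment a = 5, b = 5, c = 4, d = 5, e = 3 works:
  constraint 4 holds since b - c = 1.
  constraint 6 holds since e + a = 8.
  constraint 7 holds since e - b = -2.
The rest check out directly.

Satisfiable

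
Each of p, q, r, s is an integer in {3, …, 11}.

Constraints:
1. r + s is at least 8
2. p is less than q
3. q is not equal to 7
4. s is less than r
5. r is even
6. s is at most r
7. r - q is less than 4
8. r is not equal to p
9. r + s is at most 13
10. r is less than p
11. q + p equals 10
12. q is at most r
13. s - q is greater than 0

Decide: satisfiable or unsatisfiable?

Constraints 2, 4, 10, and 13 give p < q, q < s, s < r, r < p. Chaining: p < q < s < r < p, which forces p < p — impossible.

Unsatisfiable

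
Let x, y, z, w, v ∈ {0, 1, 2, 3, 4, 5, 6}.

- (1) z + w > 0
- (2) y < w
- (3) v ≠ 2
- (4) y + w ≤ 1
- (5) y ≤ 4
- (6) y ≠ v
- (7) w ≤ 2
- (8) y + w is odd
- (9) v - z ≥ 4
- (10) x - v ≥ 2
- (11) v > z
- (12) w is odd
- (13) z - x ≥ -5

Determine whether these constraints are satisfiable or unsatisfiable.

Unsatisfiable

Constraints 9, 10, and 13 give v − z ≥ 4, z − x ≥ -5, x − v ≥ 2.
Adding all 3 inequalities: the left sides telescope to 0, and the right sides sum to 4 + (-5) + 2 = 1. So 0 ≥ 1, which is false.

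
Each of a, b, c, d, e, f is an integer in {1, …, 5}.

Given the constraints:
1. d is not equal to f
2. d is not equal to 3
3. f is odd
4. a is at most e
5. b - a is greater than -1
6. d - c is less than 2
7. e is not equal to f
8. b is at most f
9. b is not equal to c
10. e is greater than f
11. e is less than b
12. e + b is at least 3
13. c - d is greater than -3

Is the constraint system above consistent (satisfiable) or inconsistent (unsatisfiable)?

Constraints 8, 10, and 11 give e < b, b ≤ f, f < e. Chaining: e < b ≤ f < e, which forces e < e — impossible.

Unsatisfiable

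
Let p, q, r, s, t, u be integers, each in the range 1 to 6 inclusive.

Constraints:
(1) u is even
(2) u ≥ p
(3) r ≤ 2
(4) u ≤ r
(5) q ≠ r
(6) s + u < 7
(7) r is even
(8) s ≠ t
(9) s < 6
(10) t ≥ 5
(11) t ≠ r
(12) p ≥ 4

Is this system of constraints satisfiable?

From constraints 2 and 12: u ≥ p and p ≥ 4, so u ≥ 4. From constraints 3 and 4: u ≤ r and r ≤ 2, so u ≤ 2. But 2 < 4, so no value of u works.

Unsatisfiable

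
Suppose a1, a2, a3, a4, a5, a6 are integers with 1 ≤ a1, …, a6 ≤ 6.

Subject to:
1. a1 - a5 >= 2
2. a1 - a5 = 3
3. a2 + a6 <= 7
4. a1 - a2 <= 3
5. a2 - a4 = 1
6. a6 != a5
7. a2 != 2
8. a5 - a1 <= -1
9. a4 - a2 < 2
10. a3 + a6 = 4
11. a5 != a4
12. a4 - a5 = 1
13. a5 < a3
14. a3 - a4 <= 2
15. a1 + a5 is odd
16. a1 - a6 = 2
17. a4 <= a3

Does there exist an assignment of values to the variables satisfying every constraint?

One satisfying assignment is a1 = 4, a2 = 3, a3 = 2, a4 = 2, a5 = 1, a6 = 2.
For the less obvious constraints — constraint 1: a1 - a5 = 3; constraint 2: a1 - a5 = 3 — and the others hold by inspection.

Satisfiable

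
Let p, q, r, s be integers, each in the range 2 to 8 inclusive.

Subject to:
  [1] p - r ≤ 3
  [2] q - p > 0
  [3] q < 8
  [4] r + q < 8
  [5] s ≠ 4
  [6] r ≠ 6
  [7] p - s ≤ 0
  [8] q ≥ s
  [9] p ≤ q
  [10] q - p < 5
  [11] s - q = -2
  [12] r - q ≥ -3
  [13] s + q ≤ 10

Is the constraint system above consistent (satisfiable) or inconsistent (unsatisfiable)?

One satisfying assignment is p = 2, q = 5, r = 2, s = 3.
For the less obvious constraints — constraint 1: p - r = 0; constraint 2: q - p = 3 — and the others hold by inspection.

Satisfiable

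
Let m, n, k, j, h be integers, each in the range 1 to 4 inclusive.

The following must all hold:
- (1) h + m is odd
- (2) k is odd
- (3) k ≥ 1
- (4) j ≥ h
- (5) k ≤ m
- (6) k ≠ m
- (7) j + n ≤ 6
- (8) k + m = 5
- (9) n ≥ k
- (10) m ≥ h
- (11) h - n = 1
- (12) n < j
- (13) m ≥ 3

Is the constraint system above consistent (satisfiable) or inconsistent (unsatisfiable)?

Take m = 4, n = 2, k = 1, j = 3, h = 3. Then constraint 7: j + n = 5; constraint 8: k + m = 5, and every other listed constraint is also met.

Satisfiable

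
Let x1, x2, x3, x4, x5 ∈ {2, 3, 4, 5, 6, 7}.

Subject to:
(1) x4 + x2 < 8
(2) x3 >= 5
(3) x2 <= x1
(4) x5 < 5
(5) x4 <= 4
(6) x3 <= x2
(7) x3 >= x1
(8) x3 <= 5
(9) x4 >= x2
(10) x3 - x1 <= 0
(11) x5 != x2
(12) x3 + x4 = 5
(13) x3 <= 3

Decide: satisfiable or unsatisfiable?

From constraints 2 and 6: x2 ≥ x3 and x3 ≥ 5, so x2 ≥ 5. From constraints 5 and 9: x2 ≤ x4 and x4 ≤ 4, so x2 ≤ 4. But 4 < 5, so no value of x2 works.

Unsatisfiable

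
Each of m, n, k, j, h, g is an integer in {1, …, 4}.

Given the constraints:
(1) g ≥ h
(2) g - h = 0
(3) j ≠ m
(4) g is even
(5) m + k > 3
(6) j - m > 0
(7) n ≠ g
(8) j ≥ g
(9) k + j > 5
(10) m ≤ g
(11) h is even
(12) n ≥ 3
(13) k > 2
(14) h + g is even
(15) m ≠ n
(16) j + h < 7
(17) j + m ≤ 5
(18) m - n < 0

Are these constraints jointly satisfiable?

Satisfiable

Try m = 1, n = 3, k = 4, j = 3, h = 2, g = 2.
Check constraint 2: g - h = 0; constraint 5: m + k = 5; constraint 6: j - m = 2. The remaining constraints are straightforward to verify.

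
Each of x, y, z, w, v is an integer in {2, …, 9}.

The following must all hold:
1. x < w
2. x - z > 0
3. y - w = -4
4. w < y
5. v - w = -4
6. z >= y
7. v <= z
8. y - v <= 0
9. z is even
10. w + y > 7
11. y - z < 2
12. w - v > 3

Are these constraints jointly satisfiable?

Constraints 1, 2, 4, 7, and 8 give x < w, w < y, y ≤ v, v ≤ z, z < x. Chaining: x < w < y ≤ v ≤ z < x, which forces x < x — impossible.

Unsatisfiable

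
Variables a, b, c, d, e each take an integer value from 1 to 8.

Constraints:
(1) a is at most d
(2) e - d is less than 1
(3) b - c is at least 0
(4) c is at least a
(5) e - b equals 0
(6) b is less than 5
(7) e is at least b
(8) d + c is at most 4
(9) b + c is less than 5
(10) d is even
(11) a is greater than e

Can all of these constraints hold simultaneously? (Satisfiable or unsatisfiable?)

Unsatisfiable

Constraints 3, 4, 7, and 11 give a ≤ c, c ≤ b, b ≤ e, e < a. Chaining: a ≤ c ≤ b ≤ e < a, which forces a < a — impossible.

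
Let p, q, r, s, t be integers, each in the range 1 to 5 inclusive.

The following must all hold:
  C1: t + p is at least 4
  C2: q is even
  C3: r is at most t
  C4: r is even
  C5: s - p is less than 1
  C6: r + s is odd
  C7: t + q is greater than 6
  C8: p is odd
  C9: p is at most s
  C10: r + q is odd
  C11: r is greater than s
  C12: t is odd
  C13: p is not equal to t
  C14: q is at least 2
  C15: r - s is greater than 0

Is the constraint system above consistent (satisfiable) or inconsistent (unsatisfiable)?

Constraint 4 makes r even and constraint 2 makes q even, so r + q must be even. Constraint 10 says r + q is odd — contradiction.

Unsatisfiable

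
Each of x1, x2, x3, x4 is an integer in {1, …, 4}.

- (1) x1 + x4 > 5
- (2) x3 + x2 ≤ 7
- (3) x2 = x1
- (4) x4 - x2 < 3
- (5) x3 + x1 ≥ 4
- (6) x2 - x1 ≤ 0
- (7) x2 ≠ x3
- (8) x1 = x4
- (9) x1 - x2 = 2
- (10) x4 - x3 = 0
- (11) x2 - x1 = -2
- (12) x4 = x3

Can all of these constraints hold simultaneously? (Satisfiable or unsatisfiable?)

From constraints 3, 8, and 12, x2 = x1 = x4 = x3, so x2 = x3. But constraint 7 says x2 ≠ x3. Contradiction.

Unsatisfiable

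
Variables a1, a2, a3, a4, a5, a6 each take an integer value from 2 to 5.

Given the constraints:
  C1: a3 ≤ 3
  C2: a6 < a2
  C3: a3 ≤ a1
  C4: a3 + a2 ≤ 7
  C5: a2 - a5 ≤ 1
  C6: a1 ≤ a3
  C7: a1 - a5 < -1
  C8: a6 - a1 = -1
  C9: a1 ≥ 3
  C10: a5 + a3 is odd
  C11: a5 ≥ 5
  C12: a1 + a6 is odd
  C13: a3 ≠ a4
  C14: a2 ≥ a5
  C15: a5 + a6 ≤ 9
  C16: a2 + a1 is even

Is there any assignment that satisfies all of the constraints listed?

Unsatisfiable

From constraints 6 and 9: a3 ≥ a1 ≥ 3. From constraints 11 and 14: a2 ≥ a5 ≥ 5. Hence a3 + a2 ≥ 8. But constraint 4 requires a3 + a2 ≤ 7, and 7 < 8. Contradiction.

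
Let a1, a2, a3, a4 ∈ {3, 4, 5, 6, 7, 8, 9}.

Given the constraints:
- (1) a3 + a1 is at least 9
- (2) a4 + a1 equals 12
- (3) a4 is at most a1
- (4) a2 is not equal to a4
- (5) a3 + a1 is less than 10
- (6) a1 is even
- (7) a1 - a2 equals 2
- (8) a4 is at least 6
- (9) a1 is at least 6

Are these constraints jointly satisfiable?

Satisfiable

Setting (a1, a2, a3, a4) = (6, 4, 3, 6) satisfies everything: constraint 1: a3 + a1 = 9; constraint 2: a4 + a1 = 12, and the others follow.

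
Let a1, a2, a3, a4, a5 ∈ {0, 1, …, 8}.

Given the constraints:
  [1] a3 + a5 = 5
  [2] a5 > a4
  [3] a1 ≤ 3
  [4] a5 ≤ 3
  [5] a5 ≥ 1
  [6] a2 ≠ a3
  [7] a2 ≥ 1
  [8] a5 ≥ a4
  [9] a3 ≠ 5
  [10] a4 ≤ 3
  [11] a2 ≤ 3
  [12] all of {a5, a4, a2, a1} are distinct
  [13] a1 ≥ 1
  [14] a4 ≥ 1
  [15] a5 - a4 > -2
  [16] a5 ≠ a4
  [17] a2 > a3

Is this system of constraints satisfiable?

Unsatisfiable

Constraints 3, 4, 5, 7, 10, 11, 13, and 14 confine each of a5, a4, a2, a1 to the 3 values {1, …, 3}.
Constraint 12 requires all 4 of them to be distinct, but only 3 values are available — impossible by the pigeonhole principle.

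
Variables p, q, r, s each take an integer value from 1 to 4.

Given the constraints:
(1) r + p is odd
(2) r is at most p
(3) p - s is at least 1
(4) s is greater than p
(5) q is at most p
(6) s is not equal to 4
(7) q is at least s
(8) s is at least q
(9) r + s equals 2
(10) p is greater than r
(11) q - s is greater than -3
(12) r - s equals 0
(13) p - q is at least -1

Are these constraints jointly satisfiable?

Constraints 4, 5, and 7 give s ≤ q, q ≤ p, p < s. Chaining: s ≤ q ≤ p < s, which forces s < s — impossible.

Unsatisfiable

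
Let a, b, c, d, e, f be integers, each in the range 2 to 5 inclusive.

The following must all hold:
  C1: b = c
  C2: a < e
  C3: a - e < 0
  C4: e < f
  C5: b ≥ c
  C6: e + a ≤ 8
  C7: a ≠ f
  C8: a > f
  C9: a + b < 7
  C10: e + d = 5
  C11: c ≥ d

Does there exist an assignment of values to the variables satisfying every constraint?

Unsatisfiable

Constraints 2, 4, and 8 give f < a, a < e, e < f. Chaining: f < a < e < f, which forces f < f — impossible.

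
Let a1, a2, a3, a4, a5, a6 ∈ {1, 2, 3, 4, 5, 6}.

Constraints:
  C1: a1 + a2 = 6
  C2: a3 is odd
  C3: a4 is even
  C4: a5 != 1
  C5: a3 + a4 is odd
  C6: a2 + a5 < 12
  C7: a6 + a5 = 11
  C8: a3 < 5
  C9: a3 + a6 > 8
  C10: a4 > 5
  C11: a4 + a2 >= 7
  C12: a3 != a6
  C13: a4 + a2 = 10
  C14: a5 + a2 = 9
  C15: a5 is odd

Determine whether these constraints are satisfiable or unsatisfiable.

Try a1 = 2, a2 = 4, a3 = 3, a4 = 6, a5 = 5, a6 = 6.
Check constraint 1: a1 + a2 = 6; constraint 6: a2 + a5 = 9. The remaining constraints are straightforward to verify.

Satisfiable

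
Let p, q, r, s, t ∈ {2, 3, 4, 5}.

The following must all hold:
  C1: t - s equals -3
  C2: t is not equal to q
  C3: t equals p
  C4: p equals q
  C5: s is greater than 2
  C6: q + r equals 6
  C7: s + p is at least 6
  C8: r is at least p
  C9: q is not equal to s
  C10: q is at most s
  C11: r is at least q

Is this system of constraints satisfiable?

Unsatisfiable

From constraints 3 and 4, t = p = q, so t = q. But constraint 2 says t ≠ q. Contradiction.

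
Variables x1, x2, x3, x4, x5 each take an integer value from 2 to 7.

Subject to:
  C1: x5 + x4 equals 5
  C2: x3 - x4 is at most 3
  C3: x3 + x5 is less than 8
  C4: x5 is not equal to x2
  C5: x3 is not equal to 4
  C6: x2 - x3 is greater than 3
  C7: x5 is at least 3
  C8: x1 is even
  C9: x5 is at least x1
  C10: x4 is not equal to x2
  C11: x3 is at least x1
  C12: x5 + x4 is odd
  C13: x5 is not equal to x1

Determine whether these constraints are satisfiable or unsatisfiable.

One satisfying assignment is x1 = 2, x2 = 7, x3 = 3, x4 = 2, x5 = 3.
For the less obvious constraints — constraint 1: x5 + x4 = 5; constraint 2: x3 - x4 = 1 — and the others hold by inspection.

Satisfiable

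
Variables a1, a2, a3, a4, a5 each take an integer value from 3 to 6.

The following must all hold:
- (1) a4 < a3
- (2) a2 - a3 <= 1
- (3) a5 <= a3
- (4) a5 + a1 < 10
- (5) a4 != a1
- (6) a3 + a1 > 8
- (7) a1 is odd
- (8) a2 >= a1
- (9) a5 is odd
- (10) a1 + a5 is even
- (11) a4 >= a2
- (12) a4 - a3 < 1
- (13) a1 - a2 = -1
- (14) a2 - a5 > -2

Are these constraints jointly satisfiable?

Satisfiable

The assignment a1 = 3, a2 = 4, a3 = 6, a4 = 4, a5 = 5 works:
  constraint 2 holds since a2 - a3 = -2.
  constraint 4 holds since a5 + a1 = 8.
  constraint 6 holds since a3 + a1 = 9.
The rest check out directly.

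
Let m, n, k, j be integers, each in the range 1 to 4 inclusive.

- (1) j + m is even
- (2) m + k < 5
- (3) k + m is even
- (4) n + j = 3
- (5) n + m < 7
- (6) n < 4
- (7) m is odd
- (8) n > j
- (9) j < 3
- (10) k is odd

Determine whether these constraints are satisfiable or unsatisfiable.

Satisfiable

Try m = 3, n = 2, k = 1, j = 1.
Check constraint 2: m + k = 4; constraint 4: n + j = 3. The remaining constraints are straightforward to verify.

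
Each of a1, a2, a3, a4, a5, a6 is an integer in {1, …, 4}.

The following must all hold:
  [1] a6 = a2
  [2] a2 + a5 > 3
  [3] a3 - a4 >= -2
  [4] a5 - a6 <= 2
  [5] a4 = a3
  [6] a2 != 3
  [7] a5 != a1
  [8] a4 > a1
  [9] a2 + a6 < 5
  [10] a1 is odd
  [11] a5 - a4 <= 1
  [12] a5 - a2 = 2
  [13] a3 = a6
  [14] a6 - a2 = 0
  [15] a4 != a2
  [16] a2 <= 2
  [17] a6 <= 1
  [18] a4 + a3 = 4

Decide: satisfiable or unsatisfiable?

Unsatisfiable

From constraints 1, 5, and 13, a4 = a3 = a6 = a2, so a4 = a2. But constraint 15 says a4 ≠ a2. Contradiction.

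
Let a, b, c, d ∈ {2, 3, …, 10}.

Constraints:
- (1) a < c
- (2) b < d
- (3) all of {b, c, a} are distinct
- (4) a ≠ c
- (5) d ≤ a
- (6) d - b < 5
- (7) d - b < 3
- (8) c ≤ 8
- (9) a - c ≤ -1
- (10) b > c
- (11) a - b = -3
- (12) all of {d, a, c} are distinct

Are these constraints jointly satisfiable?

Constraints 2, 5, 9, and 10 give b < d, d ≤ a, a < c, c < b. Chaining: b < d ≤ a < c < b, which forces b < b — impossible.

Unsatisfiable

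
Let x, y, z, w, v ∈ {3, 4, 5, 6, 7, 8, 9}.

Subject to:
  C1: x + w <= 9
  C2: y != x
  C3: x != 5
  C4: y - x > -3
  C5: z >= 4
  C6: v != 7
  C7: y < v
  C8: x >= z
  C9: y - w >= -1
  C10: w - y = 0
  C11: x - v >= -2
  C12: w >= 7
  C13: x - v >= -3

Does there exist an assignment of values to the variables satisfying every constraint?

From constraints 5 and 8: x ≥ z ≥ 4. From constraint 12: w ≥ 7. Hence x + w ≥ 11. But constraint 1 requires x + w ≤ 9, and 9 < 11. Contradiction.

Unsatisfiable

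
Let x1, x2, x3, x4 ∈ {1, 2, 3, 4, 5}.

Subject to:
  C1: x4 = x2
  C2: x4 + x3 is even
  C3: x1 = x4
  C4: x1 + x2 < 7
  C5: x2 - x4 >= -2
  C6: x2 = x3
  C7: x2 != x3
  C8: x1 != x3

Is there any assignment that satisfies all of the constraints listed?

Unsatisfiable

From constraints 1, 3, and 6, x1 = x4 = x2 = x3, so x1 = x3. But constraint 8 says x1 ≠ x3. Contradiction.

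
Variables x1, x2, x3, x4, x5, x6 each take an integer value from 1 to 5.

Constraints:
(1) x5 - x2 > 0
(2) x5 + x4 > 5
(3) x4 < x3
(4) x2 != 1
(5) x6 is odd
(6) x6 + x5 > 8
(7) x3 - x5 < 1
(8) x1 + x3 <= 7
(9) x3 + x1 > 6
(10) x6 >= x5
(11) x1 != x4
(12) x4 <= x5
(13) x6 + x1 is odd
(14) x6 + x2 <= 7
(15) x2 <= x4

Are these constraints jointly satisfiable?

Satisfiable

Try x1 = 2, x2 = 2, x3 = 5, x4 = 3, x5 = 5, x6 = 5.
Check constraint 1: x5 - x2 = 3; constraint 2: x5 + x4 = 8; constraint 6: x6 + x5 = 10. The remaining constraints are straightforward to verify.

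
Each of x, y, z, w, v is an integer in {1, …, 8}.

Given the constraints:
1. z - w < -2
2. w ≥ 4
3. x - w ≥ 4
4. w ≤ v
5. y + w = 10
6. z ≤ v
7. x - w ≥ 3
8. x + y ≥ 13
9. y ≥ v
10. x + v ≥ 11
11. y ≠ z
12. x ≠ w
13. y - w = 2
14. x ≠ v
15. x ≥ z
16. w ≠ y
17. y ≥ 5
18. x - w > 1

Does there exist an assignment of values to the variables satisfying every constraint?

Satisfiable

Try x = 8, y = 6, z = 1, w = 4, v = 4.
Check constraint 1: z - w = -3; constraint 3: x - w = 4; constraint 5: y + w = 10. The remaining constraints are straightforward to verify.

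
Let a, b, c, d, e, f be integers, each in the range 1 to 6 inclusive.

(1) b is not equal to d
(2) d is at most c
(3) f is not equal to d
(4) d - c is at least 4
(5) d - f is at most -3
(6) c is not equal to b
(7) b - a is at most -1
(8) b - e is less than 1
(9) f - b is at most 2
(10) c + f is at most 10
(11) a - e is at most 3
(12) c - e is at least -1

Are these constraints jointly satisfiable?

Unsatisfiable

Constraints 4, 5, 7, 9, 11, and 12 give d − c ≥ 4, c − e ≥ -1, e − a ≥ -3, a − b ≥ 1, b − f ≥ -2, f − d ≥ 3.
Adding all 6 inequalities: the left sides telescope to 0, and the right sides sum to 4 + (-1) + (-3) + 1 + (-2) + 3 = 2. So 0 ≥ 2, which is false.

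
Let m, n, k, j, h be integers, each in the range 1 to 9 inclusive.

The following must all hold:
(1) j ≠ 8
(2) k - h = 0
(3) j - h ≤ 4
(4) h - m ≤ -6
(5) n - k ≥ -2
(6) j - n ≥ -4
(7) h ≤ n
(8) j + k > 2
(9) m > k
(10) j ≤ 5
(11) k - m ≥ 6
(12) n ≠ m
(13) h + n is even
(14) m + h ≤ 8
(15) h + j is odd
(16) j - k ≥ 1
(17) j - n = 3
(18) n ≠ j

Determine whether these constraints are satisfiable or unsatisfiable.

Constraints 3, 4, 5, 6, and 11 give j − n ≥ -4, n − k ≥ -2, k − m ≥ 6, m − h ≥ 6, h − j ≥ -4.
Adding all 5 inequalities: the left sides telescope to 0, and the right sides sum to (-4) + (-2) + 6 + 6 + (-4) = 2. So 0 ≥ 2, which is false.

Unsatisfiable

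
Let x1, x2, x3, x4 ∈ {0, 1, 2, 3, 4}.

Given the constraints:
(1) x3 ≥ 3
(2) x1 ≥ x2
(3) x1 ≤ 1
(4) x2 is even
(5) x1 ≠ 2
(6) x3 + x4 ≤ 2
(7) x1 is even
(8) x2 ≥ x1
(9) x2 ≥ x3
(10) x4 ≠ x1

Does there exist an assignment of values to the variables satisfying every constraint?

Unsatisfiable

From constraints 1 and 9: x2 ≥ x3 and x3 ≥ 3, so x2 ≥ 3. From constraints 2 and 3: x2 ≤ x1 and x1 ≤ 1, so x2 ≤ 1. But 1 < 3, so no value of x2 works.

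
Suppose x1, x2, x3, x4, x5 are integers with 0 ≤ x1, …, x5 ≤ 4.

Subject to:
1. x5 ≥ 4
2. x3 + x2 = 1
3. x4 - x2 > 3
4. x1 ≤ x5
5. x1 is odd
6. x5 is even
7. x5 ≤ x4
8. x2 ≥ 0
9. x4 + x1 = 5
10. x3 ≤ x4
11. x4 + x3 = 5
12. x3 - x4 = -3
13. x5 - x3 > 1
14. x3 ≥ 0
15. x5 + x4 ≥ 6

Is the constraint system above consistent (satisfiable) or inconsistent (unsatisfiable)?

The assignment x1 = 1, x2 = 0, x3 = 1, x4 = 4, x5 = 4 works:
  constraint 2 holds since x3 + x2 = 1.
  constraint 3 holds since x4 - x2 = 4.
The rest check out directly.

Satisfiable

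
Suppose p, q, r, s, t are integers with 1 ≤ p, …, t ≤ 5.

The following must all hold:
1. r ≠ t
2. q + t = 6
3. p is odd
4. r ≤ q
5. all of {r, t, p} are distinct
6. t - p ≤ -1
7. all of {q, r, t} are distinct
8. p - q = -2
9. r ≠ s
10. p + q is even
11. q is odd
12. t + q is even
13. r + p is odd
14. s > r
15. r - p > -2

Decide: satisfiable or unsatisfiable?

One satisfying assignment is p = 3, q = 5, r = 2, s = 4, t = 1.
For the less obvious constraints — constraint 2: q + t = 6; constraint 6: t - p = -2; constraint 8: p - q = -2 — and the others hold by inspection.

Satisfiable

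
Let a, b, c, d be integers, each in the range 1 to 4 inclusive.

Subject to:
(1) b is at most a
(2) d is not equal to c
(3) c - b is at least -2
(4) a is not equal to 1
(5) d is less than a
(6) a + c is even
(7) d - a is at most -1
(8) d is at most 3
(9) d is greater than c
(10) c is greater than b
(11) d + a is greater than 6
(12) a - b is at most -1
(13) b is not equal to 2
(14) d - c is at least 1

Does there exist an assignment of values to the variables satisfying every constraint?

Unsatisfiable

Constraints 3, 7, 12, and 14 give c − b ≥ -2, b − a ≥ 1, a − d ≥ 1, d − c ≥ 1.
Adding all 4 inequalities: the left sides telescope to 0, and the right sides sum to (-2) + 1 + 1 + 1 = 1. So 0 ≥ 1, which is false.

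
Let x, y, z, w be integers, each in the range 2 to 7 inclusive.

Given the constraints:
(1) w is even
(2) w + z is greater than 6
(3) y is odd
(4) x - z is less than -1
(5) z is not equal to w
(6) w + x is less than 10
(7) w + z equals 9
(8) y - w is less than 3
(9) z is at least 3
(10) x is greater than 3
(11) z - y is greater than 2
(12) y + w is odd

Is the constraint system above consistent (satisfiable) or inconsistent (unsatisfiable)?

Setting (x, y, z, w) = (5, 3, 7, 2) satisfies everything: constraint 2: w + z = 9; constraint 4: x - z = -2, and the others follow.

Satisfiable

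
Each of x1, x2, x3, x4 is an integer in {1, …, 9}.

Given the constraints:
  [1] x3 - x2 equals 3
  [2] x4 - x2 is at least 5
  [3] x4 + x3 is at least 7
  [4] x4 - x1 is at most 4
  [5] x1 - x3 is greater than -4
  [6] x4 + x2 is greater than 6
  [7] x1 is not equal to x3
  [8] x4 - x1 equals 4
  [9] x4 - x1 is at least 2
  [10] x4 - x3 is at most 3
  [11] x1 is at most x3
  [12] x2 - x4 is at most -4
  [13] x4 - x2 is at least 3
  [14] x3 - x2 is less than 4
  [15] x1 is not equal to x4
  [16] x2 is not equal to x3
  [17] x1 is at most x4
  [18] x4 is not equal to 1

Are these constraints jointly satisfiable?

Try x1 = 2, x2 = 1, x3 = 4, x4 = 6.
Check constraint 1: x3 - x2 = 3; constraint 2: x4 - x2 = 5. The remaining constraints are straightforward to verify.

Satisfiable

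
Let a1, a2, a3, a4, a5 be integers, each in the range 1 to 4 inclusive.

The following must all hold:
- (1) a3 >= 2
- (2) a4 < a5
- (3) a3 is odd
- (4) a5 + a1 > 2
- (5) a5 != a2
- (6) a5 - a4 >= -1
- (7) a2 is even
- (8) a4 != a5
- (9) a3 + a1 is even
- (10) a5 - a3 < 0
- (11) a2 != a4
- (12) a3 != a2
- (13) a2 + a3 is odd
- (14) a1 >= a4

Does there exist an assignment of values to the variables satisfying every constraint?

Satisfiable

Take a1 = 3, a2 = 4, a3 = 3, a4 = 1, a5 = 2. Then constraint 4: a5 + a1 = 5; constraint 6: a5 - a4 = 1; constraint 10: a5 - a3 = -1, and every other listed constraint is also met.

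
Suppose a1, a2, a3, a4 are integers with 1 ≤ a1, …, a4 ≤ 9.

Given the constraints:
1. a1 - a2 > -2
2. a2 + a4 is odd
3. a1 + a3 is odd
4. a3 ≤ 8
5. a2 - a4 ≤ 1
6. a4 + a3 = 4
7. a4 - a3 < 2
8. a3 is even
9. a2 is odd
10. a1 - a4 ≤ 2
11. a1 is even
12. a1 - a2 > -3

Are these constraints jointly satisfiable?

Unsatisfiable

Constraint 11 makes a1 even and constraint 8 makes a3 even, so a1 + a3 must be even. Constraint 3 says a1 + a3 is odd — contradiction.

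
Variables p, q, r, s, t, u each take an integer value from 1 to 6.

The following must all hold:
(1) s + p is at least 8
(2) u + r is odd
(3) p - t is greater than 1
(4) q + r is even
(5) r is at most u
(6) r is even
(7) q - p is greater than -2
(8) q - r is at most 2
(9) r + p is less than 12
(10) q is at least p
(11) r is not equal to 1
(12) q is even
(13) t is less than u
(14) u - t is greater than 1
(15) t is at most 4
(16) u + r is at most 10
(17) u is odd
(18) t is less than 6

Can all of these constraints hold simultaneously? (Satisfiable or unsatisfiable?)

Satisfiable

The assignment p = 6, q = 6, r = 4, s = 4, t = 2, u = 5 works:
  constraint 1 holds since s + p = 10.
  constraint 3 holds since p - t = 4.
  constraint 7 holds since q - p = 0.
The rest check out directly.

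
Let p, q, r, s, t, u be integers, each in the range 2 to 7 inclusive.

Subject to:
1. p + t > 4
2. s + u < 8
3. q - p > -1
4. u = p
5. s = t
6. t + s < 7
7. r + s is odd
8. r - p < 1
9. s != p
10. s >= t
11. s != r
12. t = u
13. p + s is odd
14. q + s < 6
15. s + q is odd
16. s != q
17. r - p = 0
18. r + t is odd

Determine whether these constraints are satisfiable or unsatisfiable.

Unsatisfiable

From constraints 4, 5, and 12, s = t = u = p, so s = p. But constraint 9 says s ≠ p. Contradiction.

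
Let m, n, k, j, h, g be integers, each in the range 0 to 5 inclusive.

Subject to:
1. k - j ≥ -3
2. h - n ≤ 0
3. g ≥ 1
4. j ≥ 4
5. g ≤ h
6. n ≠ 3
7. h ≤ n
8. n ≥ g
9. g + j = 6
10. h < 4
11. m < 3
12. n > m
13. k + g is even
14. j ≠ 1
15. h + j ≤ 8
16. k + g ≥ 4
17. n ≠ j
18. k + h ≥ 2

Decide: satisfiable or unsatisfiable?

Satisfiable

Try m = 2, n = 5, k = 2, j = 4, h = 2, g = 2.
Check constraint 1: k - j = -2; constraint 2: h - n = -3; constraint 9: g + j = 6. The remaining constraints are straightforward to verify.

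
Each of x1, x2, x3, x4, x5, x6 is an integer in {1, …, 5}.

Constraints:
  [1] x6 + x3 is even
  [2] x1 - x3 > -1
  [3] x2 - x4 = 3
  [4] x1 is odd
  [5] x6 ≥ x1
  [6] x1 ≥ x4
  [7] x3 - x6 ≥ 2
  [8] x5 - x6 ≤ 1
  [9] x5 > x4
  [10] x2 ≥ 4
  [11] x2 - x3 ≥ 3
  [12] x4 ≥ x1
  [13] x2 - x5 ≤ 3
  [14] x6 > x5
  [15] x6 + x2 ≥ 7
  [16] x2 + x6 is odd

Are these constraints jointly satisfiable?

Constraints 7, 8, 11, and 13 give x5 − x2 ≥ -3, x2 − x3 ≥ 3, x3 − x6 ≥ 2, x6 − x5 ≥ -1.
Adding all 4 inequalities: the left sides telescope to 0, and the right sides sum to (-3) + 3 + 2 + (-1) = 1. So 0 ≥ 1, which is false.

Unsatisfiable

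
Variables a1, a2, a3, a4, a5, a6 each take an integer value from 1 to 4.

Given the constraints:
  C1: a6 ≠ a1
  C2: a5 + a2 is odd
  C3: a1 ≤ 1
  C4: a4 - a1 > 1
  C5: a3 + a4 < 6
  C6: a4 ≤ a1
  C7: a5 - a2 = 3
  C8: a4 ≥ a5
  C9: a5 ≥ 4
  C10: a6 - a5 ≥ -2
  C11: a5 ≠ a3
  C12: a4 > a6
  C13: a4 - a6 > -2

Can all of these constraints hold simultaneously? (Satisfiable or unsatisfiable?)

Unsatisfiable

From constraints 8 and 9: a4 ≥ a5 and a5 ≥ 4, so a4 ≥ 4. From constraints 3 and 6: a4 ≤ a1 and a1 ≤ 1, so a4 ≤ 1. But 1 < 4, so no value of a4 works.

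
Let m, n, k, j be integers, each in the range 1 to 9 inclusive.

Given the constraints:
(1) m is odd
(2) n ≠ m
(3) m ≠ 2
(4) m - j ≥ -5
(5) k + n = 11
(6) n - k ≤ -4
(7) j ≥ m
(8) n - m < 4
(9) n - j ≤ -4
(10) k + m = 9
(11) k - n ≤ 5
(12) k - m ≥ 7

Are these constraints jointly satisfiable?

Unsatisfiable

Constraints 4, 9, 11, and 12 give k − m ≥ 7, m − j ≥ -5, j − n ≥ 4, n − k ≥ -5.
Adding all 4 inequalities: the left sides telescope to 0, and the right sides sum to 7 + (-5) + 4 + (-5) = 1. So 0 ≥ 1, which is false.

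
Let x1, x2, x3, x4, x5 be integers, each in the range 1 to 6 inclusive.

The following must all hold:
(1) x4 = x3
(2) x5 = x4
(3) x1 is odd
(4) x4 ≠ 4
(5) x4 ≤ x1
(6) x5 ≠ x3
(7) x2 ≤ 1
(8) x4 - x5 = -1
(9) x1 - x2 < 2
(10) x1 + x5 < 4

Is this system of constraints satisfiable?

From constraints 1 and 2, x5 = x4 = x3, so x5 = x3. But constraint 6 says x5 ≠ x3. Contradiction.

Unsatisfiable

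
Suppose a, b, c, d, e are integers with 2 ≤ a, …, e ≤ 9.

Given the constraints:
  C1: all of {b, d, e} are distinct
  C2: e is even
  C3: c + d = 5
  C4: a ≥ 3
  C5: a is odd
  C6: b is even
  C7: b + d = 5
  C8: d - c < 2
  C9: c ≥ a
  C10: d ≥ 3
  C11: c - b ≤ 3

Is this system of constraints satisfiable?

From constraints 4 and 9: c ≥ a ≥ 3. From constraint 10: d ≥ 3. Hence c + d ≥ 6. But constraint 3 requires c + d = 5, and 5 < 6. Contradiction.

Unsatisfiable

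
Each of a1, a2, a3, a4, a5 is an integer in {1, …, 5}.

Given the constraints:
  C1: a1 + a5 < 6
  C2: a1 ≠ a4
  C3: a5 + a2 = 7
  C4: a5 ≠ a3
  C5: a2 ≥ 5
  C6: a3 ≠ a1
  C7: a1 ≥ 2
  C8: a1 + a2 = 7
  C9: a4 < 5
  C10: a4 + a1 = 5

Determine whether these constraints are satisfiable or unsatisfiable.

Satisfiable

Try a1 = 2, a2 = 5, a3 = 4, a4 = 3, a5 = 2.
Check constraint 1: a1 + a5 = 4; constraint 3: a5 + a2 = 7. The remaining constraints are straightforward to verify.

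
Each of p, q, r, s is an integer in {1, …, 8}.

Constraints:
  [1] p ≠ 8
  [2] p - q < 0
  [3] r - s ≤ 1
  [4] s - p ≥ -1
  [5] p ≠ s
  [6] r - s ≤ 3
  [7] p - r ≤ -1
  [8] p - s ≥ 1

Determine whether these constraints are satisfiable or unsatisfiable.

Constraints 3, 7, and 8 give s − r ≥ -1, r − p ≥ 1, p − s ≥ 1.
Adding all 3 inequalities: the left sides telescope to 0, and the right sides sum to (-1) + 1 + 1 = 1. So 0 ≥ 1, which is false.

Unsatisfiable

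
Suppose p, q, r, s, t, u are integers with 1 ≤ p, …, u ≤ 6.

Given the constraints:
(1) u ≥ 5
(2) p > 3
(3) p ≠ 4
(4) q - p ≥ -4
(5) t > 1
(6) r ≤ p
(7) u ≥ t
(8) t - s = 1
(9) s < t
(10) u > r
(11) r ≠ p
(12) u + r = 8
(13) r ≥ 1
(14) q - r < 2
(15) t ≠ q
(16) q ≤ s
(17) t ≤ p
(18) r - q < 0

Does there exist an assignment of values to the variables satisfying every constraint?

Satisfiable

The assignment p = 5, q = 3, r = 2, s = 3, t = 4, u = 6 works:
  constraint 4 holds since q - p = -2.
  constraint 8 holds since t - s = 1.
  constraint 12 holds since u + r = 8.
The rest check out directly.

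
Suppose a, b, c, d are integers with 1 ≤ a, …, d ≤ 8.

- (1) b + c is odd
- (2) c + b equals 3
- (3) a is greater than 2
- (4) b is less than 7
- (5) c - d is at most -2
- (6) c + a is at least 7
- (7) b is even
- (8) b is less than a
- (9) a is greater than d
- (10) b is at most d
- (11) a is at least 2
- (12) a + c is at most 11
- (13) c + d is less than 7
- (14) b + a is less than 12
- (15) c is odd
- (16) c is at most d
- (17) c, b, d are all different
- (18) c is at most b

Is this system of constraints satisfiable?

Satisfiable

The assignment a = 7, b = 2, c = 1, d = 4 works:
  constraint 2 holds since c + b = 3.
  constraint 5 holds since c - d = -3.
  constraint 6 holds since c + a = 8.
The rest check out directly.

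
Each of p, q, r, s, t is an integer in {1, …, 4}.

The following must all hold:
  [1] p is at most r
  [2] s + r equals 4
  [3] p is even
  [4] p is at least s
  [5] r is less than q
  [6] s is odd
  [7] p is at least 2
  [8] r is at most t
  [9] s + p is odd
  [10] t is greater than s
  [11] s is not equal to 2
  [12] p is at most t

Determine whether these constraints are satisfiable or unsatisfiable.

Satisfiable

One satisfying assignment is p = 2, q = 4, r = 3, s = 1, t = 4.
For the less obvious constraints — constraint 2: s + r = 4; constraint 3: p = 2 is even; constraint 6: s = 1 is odd — and the others hold by inspection.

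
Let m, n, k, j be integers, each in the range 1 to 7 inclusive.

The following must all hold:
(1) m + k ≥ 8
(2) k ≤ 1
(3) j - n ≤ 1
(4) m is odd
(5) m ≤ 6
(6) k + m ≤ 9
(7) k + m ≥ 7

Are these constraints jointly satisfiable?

Unsatisfiable

From constraint 5: m ≤ 6. From constraint 2: k ≤ 1. Hence m + k ≤ 7. But constraint 1 requires m + k ≥ 8, and 8 > 7. Contradiction.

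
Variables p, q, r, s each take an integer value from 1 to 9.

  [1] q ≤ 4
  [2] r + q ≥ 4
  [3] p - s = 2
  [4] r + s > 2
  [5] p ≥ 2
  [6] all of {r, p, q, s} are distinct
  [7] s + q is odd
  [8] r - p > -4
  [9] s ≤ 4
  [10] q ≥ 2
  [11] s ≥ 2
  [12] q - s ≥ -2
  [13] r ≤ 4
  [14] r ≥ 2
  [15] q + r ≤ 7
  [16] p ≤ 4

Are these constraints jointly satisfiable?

Unsatisfiable

Constraints 1, 5, 9, 10, 11, 13, 14, and 16 confine each of r, p, q, s to the 3 values {2, …, 4}.
Constraint 6 requires all 4 of them to be distinct, but only 3 values are available — impossible by the pigeonhole principle.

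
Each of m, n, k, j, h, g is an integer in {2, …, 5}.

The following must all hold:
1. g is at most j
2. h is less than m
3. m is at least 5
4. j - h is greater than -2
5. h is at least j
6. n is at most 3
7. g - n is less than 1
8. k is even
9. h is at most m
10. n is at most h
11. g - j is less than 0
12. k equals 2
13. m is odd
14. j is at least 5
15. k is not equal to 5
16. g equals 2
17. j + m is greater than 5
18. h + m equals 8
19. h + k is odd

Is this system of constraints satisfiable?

Unsatisfiable

From constraints 5 and 14: h ≥ j ≥ 5. From constraint 3: m ≥ 5. Hence h + m ≥ 10. But constraint 18 requires h + m = 8, and 8 < 10. Contradiction.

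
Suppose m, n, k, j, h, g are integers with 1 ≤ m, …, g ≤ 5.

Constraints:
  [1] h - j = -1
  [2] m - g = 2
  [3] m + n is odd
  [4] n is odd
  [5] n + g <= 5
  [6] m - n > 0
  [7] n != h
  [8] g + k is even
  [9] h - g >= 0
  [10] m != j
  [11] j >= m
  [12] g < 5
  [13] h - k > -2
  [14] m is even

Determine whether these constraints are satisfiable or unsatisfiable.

Satisfiable

Try m = 4, n = 3, k = 4, j = 5, h = 4, g = 2.
Check constraint 1: h - j = -1; constraint 2: m - g = 2. The remaining constraints are straightforward to verify.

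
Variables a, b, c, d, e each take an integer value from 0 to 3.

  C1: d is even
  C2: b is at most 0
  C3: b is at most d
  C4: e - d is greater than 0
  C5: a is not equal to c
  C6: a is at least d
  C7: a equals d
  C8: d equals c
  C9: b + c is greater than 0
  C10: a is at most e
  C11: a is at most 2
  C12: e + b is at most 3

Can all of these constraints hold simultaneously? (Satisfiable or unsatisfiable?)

From constraints 7 and 8, a = d = c, so a = c. But constraint 5 says a ≠ c. Contradiction.

Unsatisfiable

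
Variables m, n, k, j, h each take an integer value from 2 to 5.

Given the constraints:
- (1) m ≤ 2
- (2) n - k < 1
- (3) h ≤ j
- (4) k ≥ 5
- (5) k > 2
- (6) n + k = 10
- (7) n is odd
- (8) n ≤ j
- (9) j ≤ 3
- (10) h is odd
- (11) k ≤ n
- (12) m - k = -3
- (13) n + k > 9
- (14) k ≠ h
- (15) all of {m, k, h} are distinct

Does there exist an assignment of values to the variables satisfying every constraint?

Unsatisfiable

From constraints 4 and 11: n ≥ k and k ≥ 5, so n ≥ 5. From constraints 8 and 9: n ≤ j and j ≤ 3, so n ≤ 3. But 3 < 5, so no value of n works.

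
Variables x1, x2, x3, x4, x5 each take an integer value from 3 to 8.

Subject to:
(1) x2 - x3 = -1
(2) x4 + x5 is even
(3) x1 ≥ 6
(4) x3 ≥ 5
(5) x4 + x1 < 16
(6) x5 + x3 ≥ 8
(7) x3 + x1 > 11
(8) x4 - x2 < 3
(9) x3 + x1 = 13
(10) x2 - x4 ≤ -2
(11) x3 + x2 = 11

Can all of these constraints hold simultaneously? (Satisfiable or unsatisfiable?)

Satisfiable

Setting (x1, x2, x3, x4, x5) = (7, 5, 6, 7, 5) satisfies everything: constraint 1: x2 - x3 = -1; constraint 5: x4 + x1 = 14, and the others follow.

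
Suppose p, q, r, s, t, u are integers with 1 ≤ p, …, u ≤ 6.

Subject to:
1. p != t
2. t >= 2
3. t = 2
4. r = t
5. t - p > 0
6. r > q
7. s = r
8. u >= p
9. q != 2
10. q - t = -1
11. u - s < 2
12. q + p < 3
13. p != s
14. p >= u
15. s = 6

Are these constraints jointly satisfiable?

Unsatisfiable

Constraint 15 fixes s = 6 and constraint 3 fixes t = 2. Constraints 4 and 7 give s = r = t, so s = t. But 6 ≠ 2 — contradiction.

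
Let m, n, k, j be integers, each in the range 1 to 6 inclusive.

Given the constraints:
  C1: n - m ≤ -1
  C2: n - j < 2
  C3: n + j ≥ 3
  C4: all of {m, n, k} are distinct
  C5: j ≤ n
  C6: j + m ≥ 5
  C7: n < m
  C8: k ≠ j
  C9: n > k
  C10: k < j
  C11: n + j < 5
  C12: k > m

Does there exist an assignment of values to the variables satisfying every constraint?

Unsatisfiable

Constraints 5, 7, 10, and 12 give j ≤ n, n < m, m < k, k < j. Chaining: j ≤ n < m < k < j, which forces j < j — impossible.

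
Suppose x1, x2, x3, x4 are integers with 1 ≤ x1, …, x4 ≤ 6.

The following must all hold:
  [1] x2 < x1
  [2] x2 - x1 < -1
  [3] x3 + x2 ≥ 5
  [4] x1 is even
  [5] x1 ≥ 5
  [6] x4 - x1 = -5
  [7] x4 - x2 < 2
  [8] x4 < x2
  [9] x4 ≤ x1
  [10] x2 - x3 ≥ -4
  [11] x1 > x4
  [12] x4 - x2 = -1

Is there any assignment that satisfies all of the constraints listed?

Setting (x1, x2, x3, x4) = (6, 2, 5, 1) satisfies everything: constraint 2: x2 - x1 = -4; constraint 3: x3 + x2 = 7, and the others follow.

Satisfiable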